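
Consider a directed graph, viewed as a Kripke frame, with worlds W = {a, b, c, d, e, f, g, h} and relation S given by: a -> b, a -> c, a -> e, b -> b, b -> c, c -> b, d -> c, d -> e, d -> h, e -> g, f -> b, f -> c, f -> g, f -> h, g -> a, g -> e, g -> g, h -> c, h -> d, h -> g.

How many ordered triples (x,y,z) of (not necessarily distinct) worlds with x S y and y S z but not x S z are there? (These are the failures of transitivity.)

Enumerating: (a,e,g), (c,b,c), (d,c,b), (d,e,g), (d,h,d), (d,h,g), (e,g,a), (e,g,e), (f,g,a), (f,g,e), (f,h,d), (g,a,b), (g,a,c), (h,c,b), (h,d,e), (h,d,h), (h,g,a), (h,g,e).

18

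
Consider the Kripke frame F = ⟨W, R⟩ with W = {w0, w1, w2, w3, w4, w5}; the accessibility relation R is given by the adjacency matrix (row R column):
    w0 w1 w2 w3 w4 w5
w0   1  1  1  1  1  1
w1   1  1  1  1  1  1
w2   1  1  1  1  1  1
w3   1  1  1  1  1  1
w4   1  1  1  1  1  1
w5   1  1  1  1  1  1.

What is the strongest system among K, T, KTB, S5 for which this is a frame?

Reflexive (axiom T): yes — every world is R-related to itself.
Symmetric (axiom B): yes — every pair in R has its reverse in R.
Euclidean (axiom 5): yes — any two successors of a common world are R-related.
So F validates K, T, KTB, S5. The strongest is S5.

S5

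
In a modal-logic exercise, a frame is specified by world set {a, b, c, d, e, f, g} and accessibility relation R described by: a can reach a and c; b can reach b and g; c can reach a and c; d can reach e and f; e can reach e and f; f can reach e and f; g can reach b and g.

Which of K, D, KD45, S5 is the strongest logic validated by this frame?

KD45

Serial (axiom D): yes — every world has a successor (e.g. a R a).
Euclidean (axiom 5): yes — any two successors of a common world are R-related.
Transitive (axiom 4): yes — every two-step R-path is closed by a direct edge.
Reflexive (axiom T): no — d is not related to itself.
So F validates K, D, KD45; S5 would additionally require R to be reflexive. The strongest is KD45.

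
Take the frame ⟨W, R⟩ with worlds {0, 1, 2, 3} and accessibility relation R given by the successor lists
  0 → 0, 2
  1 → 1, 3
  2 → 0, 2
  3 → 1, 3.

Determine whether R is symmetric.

Symmetric: yes — every pair in R has its reverse in R.

Yes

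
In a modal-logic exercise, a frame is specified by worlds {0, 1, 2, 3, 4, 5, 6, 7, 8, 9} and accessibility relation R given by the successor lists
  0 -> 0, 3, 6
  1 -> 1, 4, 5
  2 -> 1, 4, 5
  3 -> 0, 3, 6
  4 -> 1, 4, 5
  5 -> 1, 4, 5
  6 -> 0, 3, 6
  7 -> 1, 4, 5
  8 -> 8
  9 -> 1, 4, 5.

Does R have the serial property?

Serial: yes — every world has a successor (e.g. 0 R 0).

Yes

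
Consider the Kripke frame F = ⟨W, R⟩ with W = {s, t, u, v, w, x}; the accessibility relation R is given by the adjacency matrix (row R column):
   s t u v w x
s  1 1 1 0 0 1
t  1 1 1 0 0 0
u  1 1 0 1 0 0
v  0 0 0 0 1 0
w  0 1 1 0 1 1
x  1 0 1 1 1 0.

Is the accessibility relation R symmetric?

Symmetric: no — u R v but not v R u.

No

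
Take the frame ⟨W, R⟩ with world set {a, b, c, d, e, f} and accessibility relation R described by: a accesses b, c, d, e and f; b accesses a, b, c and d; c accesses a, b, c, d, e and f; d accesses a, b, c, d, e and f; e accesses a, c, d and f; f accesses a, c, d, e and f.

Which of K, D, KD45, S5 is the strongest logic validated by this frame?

D

Serial (axiom D): yes — every world has a successor (e.g. a R b).
Euclidean (axiom 5): no — a R b and a R e, but not b R e.
Transitive (axiom 4): no — b R a and a R e, but not b R e.
Reflexive (axiom T): no — a is not related to itself.
So F validates K, D; KD45 would additionally require R to be Euclidean and transitive. The strongest is D.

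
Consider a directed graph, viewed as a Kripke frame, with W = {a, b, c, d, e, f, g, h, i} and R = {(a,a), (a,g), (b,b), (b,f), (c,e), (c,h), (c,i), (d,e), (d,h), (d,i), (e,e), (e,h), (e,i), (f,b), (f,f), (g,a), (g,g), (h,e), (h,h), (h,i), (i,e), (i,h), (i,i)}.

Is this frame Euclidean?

Euclidean: yes — any two successors of a common world are R-related.

Yes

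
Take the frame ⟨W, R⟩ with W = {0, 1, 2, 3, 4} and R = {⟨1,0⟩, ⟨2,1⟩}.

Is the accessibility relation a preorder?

No

Reflexive: no — 0 is not related to itself.
Transitive: no — 2 R 1 and 1 R 0, but not 2 R 0.
So R is not a preorder.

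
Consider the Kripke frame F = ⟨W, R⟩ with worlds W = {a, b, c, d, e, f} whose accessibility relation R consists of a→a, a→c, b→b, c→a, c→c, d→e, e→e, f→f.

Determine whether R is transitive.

Transitive: yes — every two-step R-path is closed by a direct edge.

Yes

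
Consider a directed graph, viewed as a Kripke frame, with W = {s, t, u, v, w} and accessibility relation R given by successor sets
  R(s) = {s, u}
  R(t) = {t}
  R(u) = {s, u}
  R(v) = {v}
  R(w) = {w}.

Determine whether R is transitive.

Transitive: yes — every two-step R-path is closed by a direct edge.

Yes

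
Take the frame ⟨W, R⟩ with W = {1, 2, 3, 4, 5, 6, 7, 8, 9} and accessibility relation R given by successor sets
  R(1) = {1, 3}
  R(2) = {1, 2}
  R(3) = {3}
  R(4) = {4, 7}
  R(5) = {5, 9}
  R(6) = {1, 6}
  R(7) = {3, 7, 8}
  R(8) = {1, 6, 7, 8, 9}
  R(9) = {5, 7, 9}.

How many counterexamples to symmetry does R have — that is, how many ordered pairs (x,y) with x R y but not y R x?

9

Enumerating: (1,3), (2,1), (4,7), (6,1), (7,3), (8,1), (8,6), (8,9), (9,7).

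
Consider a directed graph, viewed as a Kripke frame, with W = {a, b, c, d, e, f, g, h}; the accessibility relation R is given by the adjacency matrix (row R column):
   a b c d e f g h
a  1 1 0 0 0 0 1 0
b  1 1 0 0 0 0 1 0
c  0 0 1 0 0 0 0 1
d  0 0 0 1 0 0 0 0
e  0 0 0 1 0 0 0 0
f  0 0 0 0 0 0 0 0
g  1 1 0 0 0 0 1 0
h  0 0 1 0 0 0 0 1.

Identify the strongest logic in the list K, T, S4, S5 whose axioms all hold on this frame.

K

Reflexive (axiom T): no — e is not related to itself.
Transitive (axiom 4): yes — every two-step R-path is closed by a direct edge.
Euclidean (axiom 5): yes — any two successors of a common world are R-related.
So F validates K; T would additionally require R to be reflexive. The strongest is K.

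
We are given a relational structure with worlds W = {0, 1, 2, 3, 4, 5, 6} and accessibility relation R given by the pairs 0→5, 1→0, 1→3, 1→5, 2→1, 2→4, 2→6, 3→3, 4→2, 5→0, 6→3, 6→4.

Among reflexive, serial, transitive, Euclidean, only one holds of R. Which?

Reflexive: no — 0 is not related to itself.
Serial: yes — every world has a successor (e.g. 0 R 5).
Transitive: no — 2 R 1 and 1 R 0, but not 2 R 0.
Euclidean: no — 1 R 0 and 1 R 3, but not 0 R 3.
Only serial holds.

serial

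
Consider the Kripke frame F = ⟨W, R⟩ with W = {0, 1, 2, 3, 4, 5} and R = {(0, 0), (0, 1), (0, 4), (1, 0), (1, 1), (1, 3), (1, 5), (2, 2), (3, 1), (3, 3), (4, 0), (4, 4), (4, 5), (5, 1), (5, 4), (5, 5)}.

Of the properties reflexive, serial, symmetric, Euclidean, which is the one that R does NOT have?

Euclidean

Reflexive: yes — every world is R-related to itself.
Serial: yes — every world has a successor (e.g. 0 R 0).
Symmetric: yes — every pair in R has its reverse in R.
Euclidean: no — 0 R 1 and 0 R 4, but not 1 R 4.
Only Euclidean fails.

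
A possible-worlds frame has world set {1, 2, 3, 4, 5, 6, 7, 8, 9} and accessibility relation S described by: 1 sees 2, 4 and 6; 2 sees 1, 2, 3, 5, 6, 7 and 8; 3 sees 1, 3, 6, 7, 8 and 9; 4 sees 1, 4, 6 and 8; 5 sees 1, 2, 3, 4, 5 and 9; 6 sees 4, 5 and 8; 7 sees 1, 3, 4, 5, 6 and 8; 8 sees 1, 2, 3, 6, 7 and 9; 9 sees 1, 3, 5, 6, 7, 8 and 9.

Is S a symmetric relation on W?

No

Symmetric: no — 1 S 6 but not 6 S 1.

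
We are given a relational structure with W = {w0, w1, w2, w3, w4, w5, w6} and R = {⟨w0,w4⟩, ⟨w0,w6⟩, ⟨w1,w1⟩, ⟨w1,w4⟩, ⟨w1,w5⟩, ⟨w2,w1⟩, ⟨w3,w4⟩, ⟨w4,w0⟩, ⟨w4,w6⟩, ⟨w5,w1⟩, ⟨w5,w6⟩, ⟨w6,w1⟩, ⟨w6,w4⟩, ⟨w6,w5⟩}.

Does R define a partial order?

Reflexive: no — w0 is not related to itself.
Transitive: no — w0 R w6 and w6 R w1, but not w0 R w1.
Antisymmetric: no — w0 R w4 and w4 R w0 with w0 ≠ w4.
So R is not a partial order.

No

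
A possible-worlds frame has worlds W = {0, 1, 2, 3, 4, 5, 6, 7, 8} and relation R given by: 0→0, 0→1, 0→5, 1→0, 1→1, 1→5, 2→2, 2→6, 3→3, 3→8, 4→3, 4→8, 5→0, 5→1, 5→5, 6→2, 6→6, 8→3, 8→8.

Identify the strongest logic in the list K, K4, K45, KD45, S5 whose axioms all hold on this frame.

Transitive (axiom 4): yes — every two-step R-path is closed by a direct edge.
Euclidean (axiom 5): yes — any two successors of a common world are R-related.
Serial (axiom D): no — 7 has no R-successor.
Reflexive (axiom T): no — 4 is not related to itself.
So F validates K, K4, K45; KD45 would additionally require R to be serial. The strongest is K45.

K45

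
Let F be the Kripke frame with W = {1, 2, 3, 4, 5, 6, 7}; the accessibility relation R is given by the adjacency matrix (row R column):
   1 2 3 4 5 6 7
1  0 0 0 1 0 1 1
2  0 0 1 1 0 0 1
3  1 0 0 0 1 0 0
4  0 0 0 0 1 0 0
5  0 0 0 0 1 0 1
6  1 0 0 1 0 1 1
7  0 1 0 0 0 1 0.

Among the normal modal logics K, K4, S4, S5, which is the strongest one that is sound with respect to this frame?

Transitive (axiom 4): no — 1 R 4 and 4 R 5, but not 1 R 5.
Reflexive (axiom T): no — 1 is not related to itself.
Euclidean (axiom 5): no — 1 R 4 and 1 R 6, but not 4 R 6.
So F validates K; K4 would additionally require R to be transitive. The strongest is K.

K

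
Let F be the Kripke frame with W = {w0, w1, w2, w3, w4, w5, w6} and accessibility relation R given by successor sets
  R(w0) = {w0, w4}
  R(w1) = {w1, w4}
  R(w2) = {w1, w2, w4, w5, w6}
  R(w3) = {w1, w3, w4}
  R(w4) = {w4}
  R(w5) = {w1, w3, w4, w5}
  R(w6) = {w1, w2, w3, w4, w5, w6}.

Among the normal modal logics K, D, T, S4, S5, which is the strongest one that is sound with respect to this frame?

Serial (axiom D): yes — every world has a successor (e.g. w0 R w0).
Reflexive (axiom T): yes — every world is R-related to itself.
Transitive (axiom 4): no — w2 R w5 and w5 R w3, but not w2 R w3.
Euclidean (axiom 5): no — w2 R w1 and w2 R w5, but not w1 R w5.
So F validates K, D, T; S4 would additionally require R to be transitive. The strongest is T.

T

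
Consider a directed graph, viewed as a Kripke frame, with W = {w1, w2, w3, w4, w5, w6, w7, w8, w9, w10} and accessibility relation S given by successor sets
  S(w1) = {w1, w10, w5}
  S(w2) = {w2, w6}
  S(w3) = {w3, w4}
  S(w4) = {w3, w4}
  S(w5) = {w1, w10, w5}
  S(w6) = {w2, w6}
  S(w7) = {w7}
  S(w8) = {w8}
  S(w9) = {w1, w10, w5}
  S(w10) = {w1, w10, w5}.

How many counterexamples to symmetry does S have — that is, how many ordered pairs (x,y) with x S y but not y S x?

3

Enumerating: (w9,w1), (w9,w10), (w9,w5).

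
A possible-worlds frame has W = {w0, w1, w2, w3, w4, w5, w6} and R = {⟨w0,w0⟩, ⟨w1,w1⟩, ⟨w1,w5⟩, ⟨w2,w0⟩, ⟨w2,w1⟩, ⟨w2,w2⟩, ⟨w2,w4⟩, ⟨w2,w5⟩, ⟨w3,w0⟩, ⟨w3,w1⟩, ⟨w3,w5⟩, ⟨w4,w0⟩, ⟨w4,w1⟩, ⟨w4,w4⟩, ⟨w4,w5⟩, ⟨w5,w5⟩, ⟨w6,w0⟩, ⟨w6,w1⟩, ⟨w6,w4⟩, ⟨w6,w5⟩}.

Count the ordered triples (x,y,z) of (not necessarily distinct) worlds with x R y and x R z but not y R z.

34

Enumerating: (w1,w5,w1), (w2,w0,w1), (w2,w0,w2), (w2,w0,w4), (w2,w0,w5), (w2,w1,w0), (w2,w1,w2), (w2,w1,w4), (w2,w4,w2), (w2,w5,w0), (w2,w5,w1), (w2,w5,w2), … and 22 more.
Total: 34.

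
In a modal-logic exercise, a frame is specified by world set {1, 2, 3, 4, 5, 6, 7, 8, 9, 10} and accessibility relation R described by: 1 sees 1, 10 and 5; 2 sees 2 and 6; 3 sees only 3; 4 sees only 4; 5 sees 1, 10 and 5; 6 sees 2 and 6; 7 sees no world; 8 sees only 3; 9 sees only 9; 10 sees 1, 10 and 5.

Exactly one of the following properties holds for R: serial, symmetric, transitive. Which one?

Serial: no — 7 has no R-successor.
Symmetric: no — 8 R 3 but not 3 R 8.
Transitive: yes — every two-step R-path is closed by a direct edge.
Only transitive holds.

transitive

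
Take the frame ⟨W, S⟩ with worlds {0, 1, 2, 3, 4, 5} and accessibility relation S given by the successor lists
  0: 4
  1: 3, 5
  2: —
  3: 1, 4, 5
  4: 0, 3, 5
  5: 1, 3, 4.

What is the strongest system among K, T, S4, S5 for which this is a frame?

K

Reflexive (axiom T): no — 0 is not related to itself.
Transitive (axiom 4): no — 0 S 4 and 4 S 3, but not 0 S 3.
Euclidean (axiom 5): no — 3 S 1 and 3 S 4, but not 1 S 4.
So F validates K; T would additionally require S to be reflexive. The strongest is K.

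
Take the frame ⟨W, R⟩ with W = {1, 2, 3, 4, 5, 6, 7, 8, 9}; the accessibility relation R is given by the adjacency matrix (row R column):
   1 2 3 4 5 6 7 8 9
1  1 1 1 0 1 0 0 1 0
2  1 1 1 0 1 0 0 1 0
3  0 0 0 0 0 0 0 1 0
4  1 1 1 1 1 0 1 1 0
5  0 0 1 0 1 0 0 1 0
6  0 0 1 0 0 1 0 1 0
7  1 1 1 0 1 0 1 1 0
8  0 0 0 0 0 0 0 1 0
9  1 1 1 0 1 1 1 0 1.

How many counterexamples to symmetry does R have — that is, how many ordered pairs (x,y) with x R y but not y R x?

28

Enumerating: (1,3), (1,5), (1,8), (2,3), (2,5), (2,8), (3,8), (4,1), (4,2), (4,3), (4,5), (4,7), … and 16 more.
Total: 28.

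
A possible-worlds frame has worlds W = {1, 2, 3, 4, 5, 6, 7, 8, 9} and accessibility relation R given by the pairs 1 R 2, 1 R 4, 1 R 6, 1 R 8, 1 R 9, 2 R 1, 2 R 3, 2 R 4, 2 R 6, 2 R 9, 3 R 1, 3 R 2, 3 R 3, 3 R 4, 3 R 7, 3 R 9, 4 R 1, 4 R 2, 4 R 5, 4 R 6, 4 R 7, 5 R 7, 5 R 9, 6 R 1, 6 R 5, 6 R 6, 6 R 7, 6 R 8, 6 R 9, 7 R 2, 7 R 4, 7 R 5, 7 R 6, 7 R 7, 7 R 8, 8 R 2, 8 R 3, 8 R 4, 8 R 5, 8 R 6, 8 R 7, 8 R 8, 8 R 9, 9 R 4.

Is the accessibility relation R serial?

Yes

Serial: yes — every world has a successor (e.g. 1 R 2).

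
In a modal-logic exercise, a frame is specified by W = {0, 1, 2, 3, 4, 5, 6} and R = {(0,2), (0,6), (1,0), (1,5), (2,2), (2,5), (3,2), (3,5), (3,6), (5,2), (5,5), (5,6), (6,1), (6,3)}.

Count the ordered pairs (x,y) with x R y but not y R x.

Enumerating: (0,2), (0,6), (1,0), (1,5), (3,2), (3,5), (5,6), (6,1).

8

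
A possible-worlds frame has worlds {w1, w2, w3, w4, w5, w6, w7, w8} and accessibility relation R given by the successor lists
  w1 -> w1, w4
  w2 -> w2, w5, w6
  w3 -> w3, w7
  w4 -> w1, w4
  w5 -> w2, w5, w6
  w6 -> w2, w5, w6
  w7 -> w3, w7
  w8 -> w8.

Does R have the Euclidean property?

Euclidean: yes — any two successors of a common world are R-related.

Yes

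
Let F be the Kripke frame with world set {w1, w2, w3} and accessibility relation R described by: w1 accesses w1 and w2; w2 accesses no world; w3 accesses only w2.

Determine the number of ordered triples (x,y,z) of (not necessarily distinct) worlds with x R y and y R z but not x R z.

R is transitive; there are no such tuples.

0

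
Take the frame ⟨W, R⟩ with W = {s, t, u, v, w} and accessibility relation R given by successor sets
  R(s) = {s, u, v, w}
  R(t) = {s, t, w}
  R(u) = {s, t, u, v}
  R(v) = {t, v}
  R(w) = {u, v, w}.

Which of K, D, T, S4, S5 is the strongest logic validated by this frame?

T

Serial (axiom D): yes — every world has a successor (e.g. s R s).
Reflexive (axiom T): yes — every world is R-related to itself.
Transitive (axiom 4): no — s R u and u R t, but not s R t.
Euclidean (axiom 5): no — s R u and s R w, but not u R w.
So F validates K, D, T; S4 would additionally require R to be transitive. The strongest is T.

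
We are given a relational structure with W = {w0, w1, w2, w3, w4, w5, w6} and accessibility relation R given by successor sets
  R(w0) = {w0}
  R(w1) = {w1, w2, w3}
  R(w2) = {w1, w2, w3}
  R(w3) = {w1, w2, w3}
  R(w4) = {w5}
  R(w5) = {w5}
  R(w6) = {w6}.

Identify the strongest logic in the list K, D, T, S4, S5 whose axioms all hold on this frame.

Serial (axiom D): yes — every world has a successor (e.g. w0 R w0).
Reflexive (axiom T): no — w4 is not related to itself.
Transitive (axiom 4): yes — every two-step R-path is closed by a direct edge.
Euclidean (axiom 5): yes — any two successors of a common world are R-related.
So F validates K, D; T would additionally require R to be reflexive. The strongest is D.

D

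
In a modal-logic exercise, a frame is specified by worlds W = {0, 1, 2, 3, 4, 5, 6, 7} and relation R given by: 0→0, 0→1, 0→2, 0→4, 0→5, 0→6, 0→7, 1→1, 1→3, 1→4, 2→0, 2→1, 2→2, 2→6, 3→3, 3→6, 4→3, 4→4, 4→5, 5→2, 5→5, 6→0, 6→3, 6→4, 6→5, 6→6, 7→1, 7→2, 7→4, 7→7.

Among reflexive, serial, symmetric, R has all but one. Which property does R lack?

symmetric

Reflexive: yes — every world is R-related to itself.
Serial: yes — every world has a successor (e.g. 0 R 0).
Symmetric: no — 0 R 1 but not 1 R 0.
Only symmetric fails.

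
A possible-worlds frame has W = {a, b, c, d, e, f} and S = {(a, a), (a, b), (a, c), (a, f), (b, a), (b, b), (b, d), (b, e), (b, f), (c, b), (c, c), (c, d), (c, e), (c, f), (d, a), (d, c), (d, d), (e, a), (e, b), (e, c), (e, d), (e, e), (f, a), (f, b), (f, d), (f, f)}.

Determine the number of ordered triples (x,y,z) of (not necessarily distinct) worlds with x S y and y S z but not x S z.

23

Enumerating: (a,b,d), (a,b,e), (a,c,d), (a,c,e), (a,f,d), (b,a,c), (b,d,c), (b,e,c), (c,b,a), (c,d,a), (c,e,a), (c,f,a), … and 11 more.
Total: 23.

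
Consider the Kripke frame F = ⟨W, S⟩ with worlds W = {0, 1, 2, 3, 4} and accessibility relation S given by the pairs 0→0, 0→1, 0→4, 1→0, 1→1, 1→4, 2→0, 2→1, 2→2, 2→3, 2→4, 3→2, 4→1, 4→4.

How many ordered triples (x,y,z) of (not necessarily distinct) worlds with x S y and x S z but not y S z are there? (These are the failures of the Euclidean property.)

Enumerating: (0,4,0), (1,4,0), (2,0,2), (2,0,3), (2,1,2), (2,1,3), (2,3,0), (2,3,1), (2,3,3), (2,3,4), (2,4,0), (2,4,2), (2,4,3).

13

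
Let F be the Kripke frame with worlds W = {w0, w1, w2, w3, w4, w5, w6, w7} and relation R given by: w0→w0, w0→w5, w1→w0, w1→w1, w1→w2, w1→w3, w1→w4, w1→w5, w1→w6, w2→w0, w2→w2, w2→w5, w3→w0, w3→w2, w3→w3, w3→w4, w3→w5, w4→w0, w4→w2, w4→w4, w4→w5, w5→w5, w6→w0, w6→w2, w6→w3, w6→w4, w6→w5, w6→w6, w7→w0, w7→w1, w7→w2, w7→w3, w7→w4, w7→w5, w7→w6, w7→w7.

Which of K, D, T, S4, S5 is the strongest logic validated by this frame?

S4

Serial (axiom D): yes — every world has a successor (e.g. w0 R w0).
Reflexive (axiom T): yes — every world is R-related to itself.
Transitive (axiom 4): yes — every two-step R-path is closed by a direct edge.
Euclidean (axiom 5): no — w1 R w0 and w1 R w2, but not w0 R w2.
So F validates K, D, T, S4; S5 would additionally require R to be Euclidean. The strongest is S4.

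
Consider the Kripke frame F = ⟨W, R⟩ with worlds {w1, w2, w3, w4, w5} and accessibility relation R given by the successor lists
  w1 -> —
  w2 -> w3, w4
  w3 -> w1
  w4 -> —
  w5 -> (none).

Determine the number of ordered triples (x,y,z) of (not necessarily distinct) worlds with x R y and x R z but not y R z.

Enumerating: (w2,w3,w3), (w2,w3,w4), (w2,w4,w3), (w2,w4,w4), (w3,w1,w1).

5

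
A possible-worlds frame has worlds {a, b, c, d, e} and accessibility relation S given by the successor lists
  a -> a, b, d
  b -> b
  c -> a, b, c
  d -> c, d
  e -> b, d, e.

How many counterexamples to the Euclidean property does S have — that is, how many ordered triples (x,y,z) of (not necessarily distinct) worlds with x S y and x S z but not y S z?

12

Enumerating: (a,b,a), (a,b,d), (a,d,a), (a,d,b), (c,a,c), (c,b,a), (c,b,c), (d,c,d), (e,b,d), (e,b,e), (e,d,b), (e,d,e).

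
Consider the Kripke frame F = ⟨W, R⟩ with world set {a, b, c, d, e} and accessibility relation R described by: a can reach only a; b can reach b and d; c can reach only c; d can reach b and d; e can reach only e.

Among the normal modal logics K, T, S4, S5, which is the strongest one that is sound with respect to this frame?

Reflexive (axiom T): yes — every world is R-related to itself.
Transitive (axiom 4): yes — every two-step R-path is closed by a direct edge.
Euclidean (axiom 5): yes — any two successors of a common world are R-related.
So F validates K, T, S4, S5. The strongest is S5.

S5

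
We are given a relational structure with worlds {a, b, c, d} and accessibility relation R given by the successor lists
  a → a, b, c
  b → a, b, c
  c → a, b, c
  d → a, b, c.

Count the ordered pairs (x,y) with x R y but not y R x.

3

Enumerating: (d,a), (d,b), (d,c).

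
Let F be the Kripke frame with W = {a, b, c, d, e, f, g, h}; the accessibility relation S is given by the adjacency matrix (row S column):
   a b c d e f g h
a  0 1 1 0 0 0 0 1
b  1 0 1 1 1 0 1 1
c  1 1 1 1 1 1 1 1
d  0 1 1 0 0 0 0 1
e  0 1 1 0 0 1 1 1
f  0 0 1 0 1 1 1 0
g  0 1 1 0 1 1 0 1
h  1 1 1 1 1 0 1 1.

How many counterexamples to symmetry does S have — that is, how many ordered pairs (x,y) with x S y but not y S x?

S is symmetric; there are no such tuples.

0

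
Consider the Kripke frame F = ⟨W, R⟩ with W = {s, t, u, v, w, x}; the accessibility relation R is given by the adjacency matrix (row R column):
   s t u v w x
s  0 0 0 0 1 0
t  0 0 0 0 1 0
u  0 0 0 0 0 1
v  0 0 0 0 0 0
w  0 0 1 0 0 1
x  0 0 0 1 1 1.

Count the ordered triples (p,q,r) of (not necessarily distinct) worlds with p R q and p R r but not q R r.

9

Enumerating: (s,w,w), (t,w,w), (w,u,u), (w,x,u), (x,v,v), (x,v,w), (x,v,x), (x,w,v), (x,w,w).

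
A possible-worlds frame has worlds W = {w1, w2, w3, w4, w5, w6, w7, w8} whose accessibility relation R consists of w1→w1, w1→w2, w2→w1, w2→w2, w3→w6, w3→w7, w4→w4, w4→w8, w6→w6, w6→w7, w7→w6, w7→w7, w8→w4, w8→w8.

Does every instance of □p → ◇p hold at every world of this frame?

No

Axiom D corresponds to the accessibility relation being serial.
Serial: no — w5 has no R-successor.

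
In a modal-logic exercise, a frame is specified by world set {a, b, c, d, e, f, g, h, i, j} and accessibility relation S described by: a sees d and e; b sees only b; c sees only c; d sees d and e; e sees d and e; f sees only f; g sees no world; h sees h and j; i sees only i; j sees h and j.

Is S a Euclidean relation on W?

Yes

Euclidean: yes — any two successors of a common world are S-related.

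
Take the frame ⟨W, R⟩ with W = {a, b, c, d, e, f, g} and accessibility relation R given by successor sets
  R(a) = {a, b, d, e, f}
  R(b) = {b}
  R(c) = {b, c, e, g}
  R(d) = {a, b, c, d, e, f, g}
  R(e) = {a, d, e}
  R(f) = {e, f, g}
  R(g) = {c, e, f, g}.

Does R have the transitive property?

No

Transitive: no — a R d and d R c, but not a R c.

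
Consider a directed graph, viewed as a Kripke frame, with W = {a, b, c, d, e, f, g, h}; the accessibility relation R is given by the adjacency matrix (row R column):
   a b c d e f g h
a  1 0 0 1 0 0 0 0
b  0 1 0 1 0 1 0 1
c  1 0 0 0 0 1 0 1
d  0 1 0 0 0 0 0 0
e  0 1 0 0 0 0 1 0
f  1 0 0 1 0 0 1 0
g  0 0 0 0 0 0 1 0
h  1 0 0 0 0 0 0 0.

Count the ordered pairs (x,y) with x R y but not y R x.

Enumerating: (a,d), (b,f), (b,h), (c,a), (c,f), (c,h), (e,b), (e,g), (f,a), (f,d), (f,g), (h,a).

12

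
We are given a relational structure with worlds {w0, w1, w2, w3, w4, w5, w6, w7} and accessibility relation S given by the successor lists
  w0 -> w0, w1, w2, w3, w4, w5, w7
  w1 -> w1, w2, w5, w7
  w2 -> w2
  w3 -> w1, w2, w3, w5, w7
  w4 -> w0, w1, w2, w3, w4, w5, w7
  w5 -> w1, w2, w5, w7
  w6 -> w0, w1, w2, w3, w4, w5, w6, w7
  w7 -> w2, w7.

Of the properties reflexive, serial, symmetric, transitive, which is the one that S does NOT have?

Reflexive: yes — every world is S-related to itself.
Serial: yes — every world has a successor (e.g. w0 S w0).
Symmetric: no — w0 S w1 but not w1 S w0.
Transitive: yes — every two-step S-path is closed by a direct edge.
Only symmetric fails.

symmetric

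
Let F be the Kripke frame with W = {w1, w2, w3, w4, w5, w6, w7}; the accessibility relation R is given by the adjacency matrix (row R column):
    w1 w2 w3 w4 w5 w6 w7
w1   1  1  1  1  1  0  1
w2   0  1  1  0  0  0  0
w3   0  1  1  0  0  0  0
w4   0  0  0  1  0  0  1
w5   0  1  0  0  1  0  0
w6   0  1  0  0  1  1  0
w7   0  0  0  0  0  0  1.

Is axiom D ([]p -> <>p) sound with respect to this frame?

The schema D characterises exactly the serial frames.
Serial: yes — every world has a successor (e.g. w1 R w1).

Yes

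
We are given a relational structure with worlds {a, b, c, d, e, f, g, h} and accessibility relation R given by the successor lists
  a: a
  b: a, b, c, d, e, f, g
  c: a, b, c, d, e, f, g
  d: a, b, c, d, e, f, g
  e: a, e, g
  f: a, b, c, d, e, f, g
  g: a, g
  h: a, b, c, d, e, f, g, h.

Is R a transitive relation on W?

Yes

Transitive: yes — every two-step R-path is closed by a direct edge.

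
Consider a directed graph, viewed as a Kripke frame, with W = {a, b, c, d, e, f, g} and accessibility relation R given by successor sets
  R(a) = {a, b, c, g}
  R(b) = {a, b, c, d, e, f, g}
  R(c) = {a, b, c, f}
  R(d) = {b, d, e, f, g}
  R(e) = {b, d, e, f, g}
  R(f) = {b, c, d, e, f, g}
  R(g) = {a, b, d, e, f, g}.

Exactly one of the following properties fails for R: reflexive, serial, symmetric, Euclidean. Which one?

Reflexive: yes — every world is R-related to itself.
Serial: yes — every world has a successor (e.g. a R a).
Symmetric: yes — every pair in R has its reverse in R.
Euclidean: no — a R c and a R g, but not c R g.
Only Euclidean fails.

Euclidean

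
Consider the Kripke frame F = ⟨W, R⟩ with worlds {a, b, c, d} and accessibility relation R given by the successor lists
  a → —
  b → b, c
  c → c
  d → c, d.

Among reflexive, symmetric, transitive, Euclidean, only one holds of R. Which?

transitive

Reflexive: no — a is not related to itself.
Symmetric: no — b R c but not c R b.
Transitive: yes — every two-step R-path is closed by a direct edge.
Euclidean: no — b R c and b R b, but not c R b.
Only transitive holds.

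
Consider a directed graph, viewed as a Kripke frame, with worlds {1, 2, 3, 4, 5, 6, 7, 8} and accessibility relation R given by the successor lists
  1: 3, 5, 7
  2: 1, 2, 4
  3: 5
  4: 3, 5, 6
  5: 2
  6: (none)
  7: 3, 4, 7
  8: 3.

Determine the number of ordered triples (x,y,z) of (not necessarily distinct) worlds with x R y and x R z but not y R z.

Enumerating: (1,3,3), (1,3,7), (1,5,3), (1,5,5), (1,5,7), (1,7,5), (2,1,1), (2,1,2), (2,1,4), (2,4,1), (2,4,2), (2,4,4), … and 15 more.
Total: 27.

27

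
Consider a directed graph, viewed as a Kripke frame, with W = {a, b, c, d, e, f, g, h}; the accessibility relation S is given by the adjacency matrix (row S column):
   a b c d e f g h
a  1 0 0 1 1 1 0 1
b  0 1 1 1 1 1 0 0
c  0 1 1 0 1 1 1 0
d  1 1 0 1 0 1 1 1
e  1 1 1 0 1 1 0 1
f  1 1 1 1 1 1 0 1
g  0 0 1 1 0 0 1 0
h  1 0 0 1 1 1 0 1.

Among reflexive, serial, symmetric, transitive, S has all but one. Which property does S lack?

transitive

Reflexive: yes — every world is S-related to itself.
Serial: yes — every world has a successor (e.g. a S a).
Symmetric: yes — every pair in S has its reverse in S.
Transitive: no — a S d and d S b, but not a S b.
Only transitive fails.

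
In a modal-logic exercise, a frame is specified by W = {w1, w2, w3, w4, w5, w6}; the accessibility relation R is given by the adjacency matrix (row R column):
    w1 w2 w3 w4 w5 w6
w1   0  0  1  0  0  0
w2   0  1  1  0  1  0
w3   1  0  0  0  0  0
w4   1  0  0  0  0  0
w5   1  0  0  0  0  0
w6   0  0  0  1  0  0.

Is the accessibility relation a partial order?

Reflexive: no — w1 is not related to itself.
Transitive: no — w2 R w3 and w3 R w1, but not w2 R w1.
Antisymmetric: no — w1 R w3 and w3 R w1 with w1 ≠ w3.
So R is not a partial order.

No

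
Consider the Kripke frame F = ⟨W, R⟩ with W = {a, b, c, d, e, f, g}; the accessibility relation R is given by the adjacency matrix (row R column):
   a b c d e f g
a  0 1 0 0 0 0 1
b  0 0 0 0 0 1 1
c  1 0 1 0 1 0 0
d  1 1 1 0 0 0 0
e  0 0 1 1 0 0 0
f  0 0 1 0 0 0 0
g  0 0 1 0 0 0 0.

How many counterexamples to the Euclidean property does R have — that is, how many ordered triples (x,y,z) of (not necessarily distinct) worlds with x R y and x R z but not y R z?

20

Enumerating: (a,b,b), (a,g,b), (a,g,g), (b,f,f), (b,f,g), (b,g,f), (b,g,g), (c,a,a), (c,a,c), (c,a,e), (c,e,a), (c,e,e), … and 8 more.
Total: 20.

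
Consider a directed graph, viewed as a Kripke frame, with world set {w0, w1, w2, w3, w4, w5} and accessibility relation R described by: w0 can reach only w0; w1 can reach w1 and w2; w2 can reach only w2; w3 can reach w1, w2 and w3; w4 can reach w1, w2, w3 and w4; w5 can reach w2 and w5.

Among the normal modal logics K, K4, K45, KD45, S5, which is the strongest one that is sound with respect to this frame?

K4

Transitive (axiom 4): yes — every two-step R-path is closed by a direct edge.
Euclidean (axiom 5): no — w3 R w2 and w3 R w1, but not w2 R w1.
Serial (axiom D): yes — every world has a successor (e.g. w0 R w0).
Reflexive (axiom T): yes — every world is R-related to itself.
So F validates K, K4; K45 would additionally require R to be Euclidean. The strongest is K4.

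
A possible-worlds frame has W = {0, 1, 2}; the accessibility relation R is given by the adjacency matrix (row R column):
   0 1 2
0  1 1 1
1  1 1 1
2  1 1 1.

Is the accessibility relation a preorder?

Reflexive: yes — every world is R-related to itself.
Transitive: yes — every two-step R-path is closed by a direct edge.
So R is a preorder.

Yes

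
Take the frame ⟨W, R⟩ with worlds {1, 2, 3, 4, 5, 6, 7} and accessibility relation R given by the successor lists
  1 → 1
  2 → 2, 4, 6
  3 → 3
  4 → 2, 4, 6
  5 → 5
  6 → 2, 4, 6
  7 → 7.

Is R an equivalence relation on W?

Yes

Reflexive: yes — every world is R-related to itself.
Symmetric: yes — every pair in R has its reverse in R.
Transitive: yes — every two-step R-path is closed by a direct edge.
So R is an equivalence relation.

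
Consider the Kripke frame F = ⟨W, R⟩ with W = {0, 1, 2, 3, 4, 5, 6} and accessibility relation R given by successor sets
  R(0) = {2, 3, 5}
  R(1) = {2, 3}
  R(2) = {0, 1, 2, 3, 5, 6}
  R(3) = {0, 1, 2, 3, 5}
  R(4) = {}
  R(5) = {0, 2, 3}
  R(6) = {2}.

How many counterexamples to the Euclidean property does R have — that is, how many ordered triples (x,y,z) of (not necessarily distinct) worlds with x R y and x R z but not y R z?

Enumerating: (0,5,5), (2,0,0), (2,0,1), (2,0,6), (2,1,0), (2,1,1), (2,1,5), (2,1,6), (2,3,6), (2,5,1), (2,5,5), (2,5,6), … and 13 more.
Total: 25.

25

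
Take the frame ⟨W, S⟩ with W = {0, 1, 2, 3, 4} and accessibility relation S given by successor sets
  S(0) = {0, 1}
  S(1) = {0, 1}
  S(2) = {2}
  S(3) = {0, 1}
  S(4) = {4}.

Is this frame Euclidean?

Yes

Euclidean: yes — any two successors of a common world are S-related.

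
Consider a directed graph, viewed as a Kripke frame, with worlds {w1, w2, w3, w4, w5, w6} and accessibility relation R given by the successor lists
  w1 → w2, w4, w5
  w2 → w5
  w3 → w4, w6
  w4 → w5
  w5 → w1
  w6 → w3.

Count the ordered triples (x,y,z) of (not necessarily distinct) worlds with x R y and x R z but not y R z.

Enumerating: (w1,w2,w2), (w1,w2,w4), (w1,w4,w2), (w1,w4,w4), (w1,w5,w2), (w1,w5,w4), (w1,w5,w5), (w2,w5,w5), (w3,w4,w4), (w3,w4,w6), (w3,w6,w4), (w3,w6,w6), (w4,w5,w5), (w5,w1,w1), (w6,w3,w3).

15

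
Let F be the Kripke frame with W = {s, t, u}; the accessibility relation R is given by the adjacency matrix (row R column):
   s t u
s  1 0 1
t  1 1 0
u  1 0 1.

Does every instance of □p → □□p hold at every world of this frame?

Axiom 4 corresponds to the accessibility relation being transitive.
Transitive: no — t R s and s R u, but not t R u.

No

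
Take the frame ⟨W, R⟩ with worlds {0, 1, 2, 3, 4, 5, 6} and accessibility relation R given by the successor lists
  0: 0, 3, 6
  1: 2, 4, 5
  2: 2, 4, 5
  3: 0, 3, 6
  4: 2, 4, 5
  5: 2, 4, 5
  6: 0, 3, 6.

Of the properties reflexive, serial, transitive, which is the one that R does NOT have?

Reflexive: no — 1 is not related to itself.
Serial: yes — every world has a successor (e.g. 0 R 0).
Transitive: yes — every two-step R-path is closed by a direct edge.
Only reflexive fails.

reflexive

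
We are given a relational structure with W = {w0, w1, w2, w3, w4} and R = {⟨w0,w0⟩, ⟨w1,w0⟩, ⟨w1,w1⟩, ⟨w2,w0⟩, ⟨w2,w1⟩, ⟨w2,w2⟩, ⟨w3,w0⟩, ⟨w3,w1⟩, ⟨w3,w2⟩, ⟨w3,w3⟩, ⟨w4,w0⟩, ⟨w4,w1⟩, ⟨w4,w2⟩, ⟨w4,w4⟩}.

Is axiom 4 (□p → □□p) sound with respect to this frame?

The schema 4 characterises exactly the transitive frames.
Transitive: yes — every two-step R-path is closed by a direct edge.

Yes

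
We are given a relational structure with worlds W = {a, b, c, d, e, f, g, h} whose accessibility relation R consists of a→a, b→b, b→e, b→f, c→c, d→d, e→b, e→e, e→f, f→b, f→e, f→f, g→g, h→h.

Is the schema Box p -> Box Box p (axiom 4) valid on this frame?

By correspondence theory, 4 is valid on a frame iff R is transitive.
Transitive: yes — every two-step R-path is closed by a direct edge.

Yes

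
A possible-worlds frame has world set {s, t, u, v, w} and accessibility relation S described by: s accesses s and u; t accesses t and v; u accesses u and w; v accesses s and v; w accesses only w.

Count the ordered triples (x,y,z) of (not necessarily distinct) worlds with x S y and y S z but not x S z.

Enumerating: (s,u,w), (t,v,s), (v,s,u).

3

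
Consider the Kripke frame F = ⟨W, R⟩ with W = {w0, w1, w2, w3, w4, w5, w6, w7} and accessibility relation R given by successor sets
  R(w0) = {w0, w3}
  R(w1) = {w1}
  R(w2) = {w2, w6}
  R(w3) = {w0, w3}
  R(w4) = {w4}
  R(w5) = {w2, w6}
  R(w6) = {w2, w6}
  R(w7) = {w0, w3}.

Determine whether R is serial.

Yes

Serial: yes — every world has a successor (e.g. w0 R w0).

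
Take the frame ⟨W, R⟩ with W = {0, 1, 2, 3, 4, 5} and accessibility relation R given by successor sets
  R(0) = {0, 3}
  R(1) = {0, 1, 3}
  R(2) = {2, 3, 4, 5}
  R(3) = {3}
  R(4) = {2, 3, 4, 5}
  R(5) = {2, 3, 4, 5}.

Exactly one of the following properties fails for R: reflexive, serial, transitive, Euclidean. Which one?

Reflexive: yes — every world is R-related to itself.
Serial: yes — every world has a successor (e.g. 0 R 0).
Transitive: yes — every two-step R-path is closed by a direct edge.
Euclidean: no — 1 R 3 and 1 R 0, but not 3 R 0.
Only Euclidean fails.

Euclidean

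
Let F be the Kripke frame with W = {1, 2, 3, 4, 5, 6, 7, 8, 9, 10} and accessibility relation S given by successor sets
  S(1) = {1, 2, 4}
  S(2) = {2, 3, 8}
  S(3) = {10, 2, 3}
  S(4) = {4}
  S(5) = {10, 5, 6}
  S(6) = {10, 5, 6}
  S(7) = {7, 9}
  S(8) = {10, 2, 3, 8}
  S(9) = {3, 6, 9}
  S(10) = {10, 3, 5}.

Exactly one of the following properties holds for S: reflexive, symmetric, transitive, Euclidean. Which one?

Reflexive: yes — every world is S-related to itself.
Symmetric: no — 1 S 2 but not 2 S 1.
Transitive: no — 1 S 2 and 2 S 3, but not 1 S 3.
Euclidean: no — 1 S 2 and 1 S 4, but not 2 S 4.
Only reflexive holds.

reflexive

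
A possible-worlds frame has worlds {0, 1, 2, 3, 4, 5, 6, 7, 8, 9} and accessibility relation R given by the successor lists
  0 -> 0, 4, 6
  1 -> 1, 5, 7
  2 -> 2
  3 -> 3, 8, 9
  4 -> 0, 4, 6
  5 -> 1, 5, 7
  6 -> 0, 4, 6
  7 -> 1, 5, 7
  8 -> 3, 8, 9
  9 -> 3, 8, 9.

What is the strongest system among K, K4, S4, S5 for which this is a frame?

Transitive (axiom 4): yes — every two-step R-path is closed by a direct edge.
Reflexive (axiom T): yes — every world is R-related to itself.
Euclidean (axiom 5): yes — any two successors of a common world are R-related.
So F validates K, K4, S4, S5. The strongest is S5.

S5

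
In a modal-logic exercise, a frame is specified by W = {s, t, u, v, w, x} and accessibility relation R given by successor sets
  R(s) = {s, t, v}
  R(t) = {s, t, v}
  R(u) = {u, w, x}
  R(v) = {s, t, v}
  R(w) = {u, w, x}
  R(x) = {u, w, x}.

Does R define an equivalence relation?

Reflexive: yes — every world is R-related to itself.
Symmetric: yes — every pair in R has its reverse in R.
Transitive: yes — every two-step R-path is closed by a direct edge.
So R is an equivalence relation.

Yes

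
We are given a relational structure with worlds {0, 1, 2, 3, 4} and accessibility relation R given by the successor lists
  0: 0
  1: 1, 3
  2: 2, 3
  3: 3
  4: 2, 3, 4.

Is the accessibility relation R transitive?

Transitive: yes — every two-step R-path is closed by a direct edge.

Yes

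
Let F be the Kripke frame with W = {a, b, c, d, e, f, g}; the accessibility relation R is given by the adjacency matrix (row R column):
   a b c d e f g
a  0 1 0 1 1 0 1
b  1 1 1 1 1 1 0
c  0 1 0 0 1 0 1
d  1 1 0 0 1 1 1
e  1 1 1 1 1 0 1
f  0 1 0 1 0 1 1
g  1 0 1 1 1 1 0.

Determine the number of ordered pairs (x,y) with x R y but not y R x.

0

R is symmetric; there are no such tuples.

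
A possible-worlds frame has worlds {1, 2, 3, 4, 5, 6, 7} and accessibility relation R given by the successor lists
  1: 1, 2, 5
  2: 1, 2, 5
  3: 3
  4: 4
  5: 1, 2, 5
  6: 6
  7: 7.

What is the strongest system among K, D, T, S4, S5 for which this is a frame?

S5

Serial (axiom D): yes — every world has a successor (e.g. 1 R 1).
Reflexive (axiom T): yes — every world is R-related to itself.
Transitive (axiom 4): yes — every two-step R-path is closed by a direct edge.
Euclidean (axiom 5): yes — any two successors of a common world are R-related.
So F validates K, D, T, S4, S5. The strongest is S5.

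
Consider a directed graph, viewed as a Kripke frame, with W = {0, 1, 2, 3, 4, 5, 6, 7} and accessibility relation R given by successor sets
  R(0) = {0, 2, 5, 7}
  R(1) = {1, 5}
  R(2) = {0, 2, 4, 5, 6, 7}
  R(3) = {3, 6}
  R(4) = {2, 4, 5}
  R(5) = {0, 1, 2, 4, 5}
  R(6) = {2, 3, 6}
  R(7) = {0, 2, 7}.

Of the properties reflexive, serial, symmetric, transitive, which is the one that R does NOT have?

Reflexive: yes — every world is R-related to itself.
Serial: yes — every world has a successor (e.g. 0 R 0).
Symmetric: yes — every pair in R has its reverse in R.
Transitive: no — 0 R 2 and 2 R 4, but not 0 R 4.
Only transitive fails.

transitive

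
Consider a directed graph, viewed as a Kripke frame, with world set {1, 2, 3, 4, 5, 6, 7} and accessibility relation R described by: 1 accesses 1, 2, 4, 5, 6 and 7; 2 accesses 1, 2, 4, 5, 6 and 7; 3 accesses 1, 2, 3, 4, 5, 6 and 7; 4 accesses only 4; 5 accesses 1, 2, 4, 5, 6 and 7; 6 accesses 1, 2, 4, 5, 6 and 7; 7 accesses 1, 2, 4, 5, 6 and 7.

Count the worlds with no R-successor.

R is serial; there are no such worlds.

0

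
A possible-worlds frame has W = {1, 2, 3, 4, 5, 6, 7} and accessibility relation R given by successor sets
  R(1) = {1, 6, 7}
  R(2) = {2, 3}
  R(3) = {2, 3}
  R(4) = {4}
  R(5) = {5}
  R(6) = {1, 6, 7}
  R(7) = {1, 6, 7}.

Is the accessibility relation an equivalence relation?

Yes

Reflexive: yes — every world is R-related to itself.
Symmetric: yes — every pair in R has its reverse in R.
Transitive: yes — every two-step R-path is closed by a direct edge.
So R is an equivalence relation.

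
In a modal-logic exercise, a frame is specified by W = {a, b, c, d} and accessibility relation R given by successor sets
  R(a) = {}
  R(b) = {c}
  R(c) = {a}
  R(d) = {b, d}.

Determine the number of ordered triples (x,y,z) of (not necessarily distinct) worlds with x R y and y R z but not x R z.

2

Enumerating: (b,c,a), (d,b,c).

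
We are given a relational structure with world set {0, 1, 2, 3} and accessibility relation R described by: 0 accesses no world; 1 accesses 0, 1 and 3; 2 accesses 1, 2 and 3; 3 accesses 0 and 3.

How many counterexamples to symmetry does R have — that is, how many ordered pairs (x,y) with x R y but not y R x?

Enumerating: (1,0), (1,3), (2,1), (2,3), (3,0).

5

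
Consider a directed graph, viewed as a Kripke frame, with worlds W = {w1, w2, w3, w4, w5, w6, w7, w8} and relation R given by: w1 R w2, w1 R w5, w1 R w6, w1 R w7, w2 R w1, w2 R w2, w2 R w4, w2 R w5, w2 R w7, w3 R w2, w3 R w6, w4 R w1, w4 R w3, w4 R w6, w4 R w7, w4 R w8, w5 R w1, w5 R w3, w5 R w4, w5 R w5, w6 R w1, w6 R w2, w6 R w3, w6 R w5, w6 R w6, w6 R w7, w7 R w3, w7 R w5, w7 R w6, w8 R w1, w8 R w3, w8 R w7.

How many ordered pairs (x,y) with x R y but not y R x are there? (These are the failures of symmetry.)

Enumerating: (w1,w7), (w2,w4), (w2,w5), (w2,w7), (w3,w2), (w4,w1), (w4,w3), (w4,w6), (w4,w7), (w4,w8), (w5,w3), (w5,w4), … and 7 more.
Total: 19.

19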